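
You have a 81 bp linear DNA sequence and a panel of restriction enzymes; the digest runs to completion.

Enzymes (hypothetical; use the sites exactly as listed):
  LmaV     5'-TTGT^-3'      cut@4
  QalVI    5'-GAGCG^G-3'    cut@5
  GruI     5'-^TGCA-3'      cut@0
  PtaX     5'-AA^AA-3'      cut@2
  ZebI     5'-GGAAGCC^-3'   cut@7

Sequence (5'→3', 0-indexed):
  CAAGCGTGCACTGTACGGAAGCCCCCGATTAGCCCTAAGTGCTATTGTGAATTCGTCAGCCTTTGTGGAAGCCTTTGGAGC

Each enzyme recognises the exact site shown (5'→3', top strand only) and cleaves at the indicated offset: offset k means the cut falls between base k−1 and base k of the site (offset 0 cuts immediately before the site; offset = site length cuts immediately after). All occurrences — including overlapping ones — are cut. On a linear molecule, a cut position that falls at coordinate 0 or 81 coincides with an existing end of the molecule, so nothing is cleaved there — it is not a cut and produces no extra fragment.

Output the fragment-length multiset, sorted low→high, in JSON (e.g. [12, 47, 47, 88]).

[6,7,8,17,18,25]

Scan for sites:
  LmaV TTGT/4: at [44, 62] ⇒ [48, 66]
  QalVI (GAGCGG, off=5): no sites
  GruI TGCA/0: at [6] ⇒ [6]
  PtaX (AAAA, off=2): no sites
  ZebI GGAAGCC/7: at [16, 66] ⇒ [23, 73]

Pooled cuts: [6, 23, 48, 66, 73]

Fragment lengths:
  [0,6): 6 bp
  [6,23): 17 bp
  [23,48): 25 bp
  [48,66): 18 bp
  [66,73): 7 bp
  [73,81): 8 bp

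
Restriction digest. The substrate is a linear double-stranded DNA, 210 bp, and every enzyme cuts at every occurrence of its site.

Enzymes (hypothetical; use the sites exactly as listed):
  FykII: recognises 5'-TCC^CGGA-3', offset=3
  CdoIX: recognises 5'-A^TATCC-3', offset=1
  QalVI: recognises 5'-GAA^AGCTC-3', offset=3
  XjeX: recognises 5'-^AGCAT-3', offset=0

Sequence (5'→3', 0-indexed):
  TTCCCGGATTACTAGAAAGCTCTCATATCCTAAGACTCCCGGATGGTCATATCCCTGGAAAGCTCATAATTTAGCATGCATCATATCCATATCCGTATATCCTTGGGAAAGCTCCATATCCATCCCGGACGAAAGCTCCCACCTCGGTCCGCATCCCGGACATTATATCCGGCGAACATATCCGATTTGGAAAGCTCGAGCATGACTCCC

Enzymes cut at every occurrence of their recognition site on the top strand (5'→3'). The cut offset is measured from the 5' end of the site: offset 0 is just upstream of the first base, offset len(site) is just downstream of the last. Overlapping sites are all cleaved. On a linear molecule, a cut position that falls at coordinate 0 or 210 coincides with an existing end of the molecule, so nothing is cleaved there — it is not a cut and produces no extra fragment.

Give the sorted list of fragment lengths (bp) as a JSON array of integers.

[4,6,6,7,8,8,8,9,9,10,11,11,12,12,12,13,13,14,14,23]

Per-enzyme occurrences:
  FykII (TCCCGGA, off=3): starts [1, 36, 122, 153] → cuts [4, 39, 125, 156]
  CdoIX (ATATCC, off=1): starts [24, 48, 82, 88, 96, 115, 164, 177] → cuts [25, 49, 83, 89, 97, 116, 165, 178]
  QalVI (GAAAGCTC, off=3): starts [14, 57, 106, 130, 189] → cuts [17, 60, 109, 133, 192]
  XjeX (AGCAT, off=0): starts [72, 198] → cuts [72, 198]

All cut coordinates (distinct, sorted): [4, 17, 25, 39, 49, 60, 72, 83, 89, 97, 109, 116, 125, 133, 156, 165, 178, 192, 198]

Fragment lengths:
  [0,4): 4 bp
  [4,17): 13 bp
  [17,25): 8 bp
  [25,39): 14 bp
  [39,49): 10 bp
  [49,60): 11 bp
  [60,72): 12 bp
  [72,83): 11 bp
  [83,89): 6 bp
  [89,97): 8 bp
  [97,109): 12 bp
  [109,116): 7 bp
  [116,125): 9 bp
  [125,133): 8 bp
  [133,156): 23 bp
  [156,165): 9 bp
  [165,178): 13 bp
  [178,192): 14 bp
  [192,198): 6 bp
  [198,210): 12 bp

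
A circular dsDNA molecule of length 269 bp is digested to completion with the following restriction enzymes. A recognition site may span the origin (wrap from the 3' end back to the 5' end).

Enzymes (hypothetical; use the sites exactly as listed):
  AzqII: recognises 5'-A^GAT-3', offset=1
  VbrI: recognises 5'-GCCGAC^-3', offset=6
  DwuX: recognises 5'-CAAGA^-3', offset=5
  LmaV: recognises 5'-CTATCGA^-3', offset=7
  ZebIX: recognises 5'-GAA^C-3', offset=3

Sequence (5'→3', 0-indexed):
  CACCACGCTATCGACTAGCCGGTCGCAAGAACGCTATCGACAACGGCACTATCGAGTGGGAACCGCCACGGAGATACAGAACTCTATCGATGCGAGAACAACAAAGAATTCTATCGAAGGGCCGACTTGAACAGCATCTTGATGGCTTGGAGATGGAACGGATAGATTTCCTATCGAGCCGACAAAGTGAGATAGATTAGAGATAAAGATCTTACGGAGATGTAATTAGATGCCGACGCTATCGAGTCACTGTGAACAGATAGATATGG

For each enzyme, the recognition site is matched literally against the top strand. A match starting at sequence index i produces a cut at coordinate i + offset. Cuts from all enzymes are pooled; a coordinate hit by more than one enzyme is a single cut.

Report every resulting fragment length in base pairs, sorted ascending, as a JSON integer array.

Scan for sites:
  AzqII AGAT/1: at [71, 150, 163, 189, 193, 200, 206, 217, 227, 257, 261] ⇒ [72, 151, 164, 190, 194, 201, 207, 218, 228, 258, 262]
  VbrI GCCGAC/6: at [120, 177, 231] ⇒ [126, 183, 237]
  DwuX CAAGA/5: at [25] ⇒ [30]
  LmaV CTATCGA/7: at [7, 33, 48, 83, 110, 170, 238] ⇒ [14, 40, 55, 90, 117, 177, 245]
  ZebIX GAAC/3: at [28, 59, 78, 95, 128, 155, 253] ⇒ [31, 62, 81, 98, 131, 158, 256]

Pooled cuts: [14, 30, 31, 40, 55, 62, 72, 81, 90, 98, 117, 126, 131, 151, 158, 164, 177, 183, 190, 194, 201, 207, 218, 228, 237, 245, 256, 258, 262]

Fragments:
  14→30: 16 bp
  30→31: 1 bp
  31→40: 9 bp
  40→55: 15 bp
  55→62: 7 bp
  62→72: 10 bp
  72→81: 9 bp
  81→90: 9 bp
  90→98: 8 bp
  98→117: 19 bp
  117→126: 9 bp
  126→131: 5 bp
  131→151: 20 bp
  151→158: 7 bp
  158→164: 6 bp
  164→177: 13 bp
  177→183: 6 bp
  183→190: 7 bp
  190→194: 4 bp
  194→201: 7 bp
  201→207: 6 bp
  207→218: 11 bp
  218→228: 10 bp
  228→237: 9 bp
  237→245: 8 bp
  245→256: 11 bp
  256→258: 2 bp
  258→262: 4 bp
  262→14 (wrap): 269-262+14 = 21 bp

[1,2,4,4,5,6,6,6,7,7,7,7,8,8,9,9,9,9,9,10,10,11,11,13,15,16,19,20,21]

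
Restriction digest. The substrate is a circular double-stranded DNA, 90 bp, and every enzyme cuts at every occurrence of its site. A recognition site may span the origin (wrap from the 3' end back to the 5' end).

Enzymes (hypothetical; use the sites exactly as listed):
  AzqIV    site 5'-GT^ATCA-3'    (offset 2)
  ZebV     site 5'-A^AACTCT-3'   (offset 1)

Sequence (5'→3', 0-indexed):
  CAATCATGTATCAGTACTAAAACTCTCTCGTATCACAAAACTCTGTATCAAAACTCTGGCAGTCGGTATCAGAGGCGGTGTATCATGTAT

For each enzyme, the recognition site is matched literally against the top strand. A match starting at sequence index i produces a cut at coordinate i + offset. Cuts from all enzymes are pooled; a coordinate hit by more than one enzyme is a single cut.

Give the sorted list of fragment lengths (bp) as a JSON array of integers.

Per-enzyme occurrences:
  AzqIV (GTATCA, off=2): starts [7, 29, 44, 65, 79, 86] → cuts [9, 31, 46, 67, 81, 88]
  ZebV (AAACTCT, off=1): starts [19, 37, 50] → cuts [20, 38, 51]

Pooled cuts: [9, 20, 31, 38, 46, 51, 67, 81, 88]

Fragments:
  9→20: 11 bp
  20→31: 11 bp
  31→38: 7 bp
  38→46: 8 bp
  46→51: 5 bp
  51→67: 16 bp
  67→81: 14 bp
  81→88: 7 bp
  88→9 (wrap): 90-88+9 = 11 bp

[5,7,7,8,11,11,11,14,16]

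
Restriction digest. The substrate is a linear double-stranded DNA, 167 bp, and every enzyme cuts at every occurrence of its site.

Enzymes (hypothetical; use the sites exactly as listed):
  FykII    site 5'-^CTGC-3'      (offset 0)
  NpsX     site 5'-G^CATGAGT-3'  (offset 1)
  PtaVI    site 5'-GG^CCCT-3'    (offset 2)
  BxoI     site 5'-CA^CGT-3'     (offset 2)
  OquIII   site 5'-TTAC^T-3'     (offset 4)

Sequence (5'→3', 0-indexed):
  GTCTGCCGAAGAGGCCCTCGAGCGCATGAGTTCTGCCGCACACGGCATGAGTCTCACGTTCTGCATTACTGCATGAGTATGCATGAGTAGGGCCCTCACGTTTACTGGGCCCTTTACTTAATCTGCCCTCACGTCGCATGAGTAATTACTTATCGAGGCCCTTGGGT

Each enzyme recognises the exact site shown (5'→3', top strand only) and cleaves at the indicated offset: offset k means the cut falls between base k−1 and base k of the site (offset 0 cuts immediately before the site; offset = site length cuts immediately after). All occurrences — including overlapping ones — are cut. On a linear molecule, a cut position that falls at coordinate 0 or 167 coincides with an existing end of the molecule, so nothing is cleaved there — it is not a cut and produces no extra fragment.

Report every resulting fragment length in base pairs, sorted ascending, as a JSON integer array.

Scan for sites:
  FykII CTGC/0: at [2, 32, 60, 68, 122] ⇒ [2, 32, 60, 68, 122]
  NpsX GCATGAGT/1: at [23, 44, 70, 80, 135] ⇒ [24, 45, 71, 81, 136]
  PtaVI GGCCCT/2: at [12, 90, 107, 156] ⇒ [14, 92, 109, 158]
  BxoI CACGT/2: at [54, 96, 129] ⇒ [56, 98, 131]
  OquIII TTACT/4: at [65, 101, 113, 145] ⇒ [69, 105, 117, 149]

Pooled cuts: [2, 14, 24, 32, 45, 56, 60, 68, 69, 71, 81, 92, 98, 105, 109, 117, 122, 131, 136, 149, 158]

Fragment lengths:
  [0,2): 2 bp
  [2,14): 12 bp
  [14,24): 10 bp
  [24,32): 8 bp
  [32,45): 13 bp
  [45,56): 11 bp
  [56,60): 4 bp
  [60,68): 8 bp
  [68,69): 1 bp
  [69,71): 2 bp
  [71,81): 10 bp
  [81,92): 11 bp
  [92,98): 6 bp
  [98,105): 7 bp
  [105,109): 4 bp
  [109,117): 8 bp
  [117,122): 5 bp
  [122,131): 9 bp
  [131,136): 5 bp
  [136,149): 13 bp
  [149,158): 9 bp
  [158,167): 9 bp

[1,2,2,4,4,5,5,6,7,8,8,8,9,9,9,10,10,11,11,12,13,13]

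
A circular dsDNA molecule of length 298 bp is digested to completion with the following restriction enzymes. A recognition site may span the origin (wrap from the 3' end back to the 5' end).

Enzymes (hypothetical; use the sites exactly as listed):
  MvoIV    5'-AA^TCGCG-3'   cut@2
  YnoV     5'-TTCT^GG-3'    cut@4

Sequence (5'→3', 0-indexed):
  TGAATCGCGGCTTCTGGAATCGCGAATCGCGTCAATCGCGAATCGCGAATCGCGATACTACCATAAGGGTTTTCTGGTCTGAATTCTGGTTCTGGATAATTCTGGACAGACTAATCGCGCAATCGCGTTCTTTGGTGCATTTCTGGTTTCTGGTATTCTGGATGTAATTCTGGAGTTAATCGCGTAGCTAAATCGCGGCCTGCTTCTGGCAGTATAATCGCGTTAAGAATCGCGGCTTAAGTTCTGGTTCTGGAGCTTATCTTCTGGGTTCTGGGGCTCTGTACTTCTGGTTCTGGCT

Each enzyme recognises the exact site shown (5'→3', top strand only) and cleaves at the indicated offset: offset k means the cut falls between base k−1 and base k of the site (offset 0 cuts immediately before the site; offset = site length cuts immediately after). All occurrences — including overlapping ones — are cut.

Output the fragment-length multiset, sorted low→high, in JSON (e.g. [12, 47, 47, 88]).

[4,6,6,6,7,7,7,7,7,8,8,8,8,9,10,10,11,11,12,12,12,13,14,15,16,16,22,26]

Site scan:
  MvoIV (AATCGCG, off=2): starts [2, 17, 24, 33, 40, 47, 112, 120, 177, 190, 215, 227] → cuts [4, 19, 26, 35, 42, 49, 114, 122, 179, 192, 217, 229]
  YnoV (TTCTGG, off=4): starts [11, 71, 83, 89, 99, 140, 147, 155, 167, 203, 241, 247, 261, 268, 284, 290] → cuts [15, 75, 87, 93, 103, 144, 151, 159, 171, 207, 245, 251, 265, 272, 288, 294]

All cut coordinates (distinct, sorted): [4, 15, 19, 26, 35, 42, 49, 75, 87, 93, 103, 114, 122, 144, 151, 159, 171, 179, 192, 207, 217, 229, 245, 251, 265, 272, 288, 294]

Fragment lengths:
  4→15: 11 bp
  15→19: 4 bp
  19→26: 7 bp
  26→35: 9 bp
  35→42: 7 bp
  42→49: 7 bp
  49→75: 26 bp
  75→87: 12 bp
  87→93: 6 bp
  93→103: 10 bp
  103→114: 11 bp
  114→122: 8 bp
  122→144: 22 bp
  144→151: 7 bp
  151→159: 8 bp
  159→171: 12 bp
  171→179: 8 bp
  179→192: 13 bp
  192→207: 15 bp
  207→217: 10 bp
  217→229: 12 bp
  229→245: 16 bp
  245→251: 6 bp
  251→265: 14 bp
  265→272: 7 bp
  272→288: 16 bp
  288→294: 6 bp
  294→4 (wrap): 298-294+4 = 8 bp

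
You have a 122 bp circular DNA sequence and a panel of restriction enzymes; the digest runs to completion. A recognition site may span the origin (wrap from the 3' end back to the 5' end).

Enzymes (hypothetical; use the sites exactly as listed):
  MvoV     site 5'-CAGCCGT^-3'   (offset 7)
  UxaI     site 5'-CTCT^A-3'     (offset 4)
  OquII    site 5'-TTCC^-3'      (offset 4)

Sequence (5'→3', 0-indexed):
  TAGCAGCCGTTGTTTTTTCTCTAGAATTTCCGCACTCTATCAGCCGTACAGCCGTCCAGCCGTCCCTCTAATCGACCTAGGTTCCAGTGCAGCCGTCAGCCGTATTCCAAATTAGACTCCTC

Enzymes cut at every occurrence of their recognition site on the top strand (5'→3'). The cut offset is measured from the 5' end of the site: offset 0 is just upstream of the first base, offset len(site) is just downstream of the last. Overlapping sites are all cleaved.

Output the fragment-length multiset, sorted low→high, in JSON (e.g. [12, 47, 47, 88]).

Scan for sites:
  MvoV CAGCCGT/7: at [3, 40, 48, 56, 89, 96] ⇒ [10, 47, 55, 63, 96, 103]
  UxaI CTCTA/4: at [18, 34, 65, 119] ⇒ [1, 22, 38, 69]
  OquII TTCC/4: at [27, 81, 104] ⇒ [31, 85, 108]

Pooled cuts: [1, 10, 22, 31, 38, 47, 55, 63, 69, 85, 96, 103, 108]

Fragments:
  1→10: 9 bp
  10→22: 12 bp
  22→31: 9 bp
  31→38: 7 bp
  38→47: 9 bp
  47→55: 8 bp
  55→63: 8 bp
  63→69: 6 bp
  69→85: 16 bp
  85→96: 11 bp
  96→103: 7 bp
  103→108: 5 bp
  108→1 (wrap): 122-108+1 = 15 bp

[5,6,7,7,8,8,9,9,9,11,12,15,16]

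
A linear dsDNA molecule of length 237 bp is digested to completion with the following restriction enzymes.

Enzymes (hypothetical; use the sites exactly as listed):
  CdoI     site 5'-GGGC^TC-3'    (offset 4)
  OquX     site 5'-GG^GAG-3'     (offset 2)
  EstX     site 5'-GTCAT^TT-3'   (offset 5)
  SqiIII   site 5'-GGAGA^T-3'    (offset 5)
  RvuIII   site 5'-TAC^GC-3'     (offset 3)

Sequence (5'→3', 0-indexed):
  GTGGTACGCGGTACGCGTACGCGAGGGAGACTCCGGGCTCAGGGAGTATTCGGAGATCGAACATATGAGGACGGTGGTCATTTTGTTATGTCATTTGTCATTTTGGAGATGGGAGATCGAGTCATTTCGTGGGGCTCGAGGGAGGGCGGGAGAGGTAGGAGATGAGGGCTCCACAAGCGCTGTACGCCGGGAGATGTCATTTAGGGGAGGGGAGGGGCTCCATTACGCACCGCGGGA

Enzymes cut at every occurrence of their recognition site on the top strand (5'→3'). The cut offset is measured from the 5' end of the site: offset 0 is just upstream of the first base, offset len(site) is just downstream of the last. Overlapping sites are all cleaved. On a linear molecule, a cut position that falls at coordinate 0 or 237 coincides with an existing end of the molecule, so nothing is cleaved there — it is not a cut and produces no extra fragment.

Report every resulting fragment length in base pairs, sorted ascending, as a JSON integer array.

Site scan:
  CdoI GGGCTC/4: at [34, 131, 165, 214] ⇒ [38, 135, 169, 218]
  OquX GGGAG/2: at [24, 41, 110, 139, 147, 188, 204, 209] ⇒ [26, 43, 112, 141, 149, 190, 206, 211]
  EstX GTCATTT/5: at [76, 89, 96, 120, 195] ⇒ [81, 94, 101, 125, 200]
  SqiIII GGAGAT/5: at [51, 104, 111, 157, 189] ⇒ [56, 109, 116, 162, 194]
  RvuIII TACGC/3: at [4, 11, 17, 182, 223] ⇒ [7, 14, 20, 185, 226]

Pooled cuts: [7, 14, 20, 26, 38, 43, 56, 81, 94, 101, 109, 112, 116, 125, 135, 141, 149, 162, 169, 185, 190, 194, 200, 206, 211, 218, 226]

Fragment lengths:
  [0,7): 7 bp
  [7,14): 7 bp
  [14,20): 6 bp
  [20,26): 6 bp
  [26,38): 12 bp
  [38,43): 5 bp
  [43,56): 13 bp
  [56,81): 25 bp
  [81,94): 13 bp
  [94,101): 7 bp
  [101,109): 8 bp
  [109,112): 3 bp
  [112,116): 4 bp
  [116,125): 9 bp
  [125,135): 10 bp
  [135,141): 6 bp
  [141,149): 8 bp
  [149,162): 13 bp
  [162,169): 7 bp
  [169,185): 16 bp
  [185,190): 5 bp
  [190,194): 4 bp
  [194,200): 6 bp
  [200,206): 6 bp
  [206,211): 5 bp
  [211,218): 7 bp
  [218,226): 8 bp
  [226,237): 11 bp

[3,4,4,5,5,5,6,6,6,6,6,7,7,7,7,7,8,8,8,9,10,11,12,13,13,13,16,25]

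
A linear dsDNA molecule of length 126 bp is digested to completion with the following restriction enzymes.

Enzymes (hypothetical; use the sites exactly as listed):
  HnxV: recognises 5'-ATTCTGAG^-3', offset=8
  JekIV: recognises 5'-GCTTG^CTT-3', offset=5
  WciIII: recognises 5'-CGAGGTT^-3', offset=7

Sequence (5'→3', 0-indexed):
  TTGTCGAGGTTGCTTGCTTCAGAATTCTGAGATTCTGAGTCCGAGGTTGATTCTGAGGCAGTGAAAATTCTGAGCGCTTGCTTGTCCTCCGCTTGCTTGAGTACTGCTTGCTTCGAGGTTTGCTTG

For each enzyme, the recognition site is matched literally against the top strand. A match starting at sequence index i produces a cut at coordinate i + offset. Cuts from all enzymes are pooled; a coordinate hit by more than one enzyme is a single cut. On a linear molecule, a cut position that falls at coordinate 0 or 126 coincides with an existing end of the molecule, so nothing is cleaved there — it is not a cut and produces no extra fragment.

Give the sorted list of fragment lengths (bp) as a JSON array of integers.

Scan for sites:
  HnxV (ATTCTGAG, off=8): starts [23, 31, 49, 66] → cuts [31, 39, 57, 74]
  JekIV (GCTTGCTT, off=5): starts [11, 75, 90, 105] → cuts [16, 80, 95, 110]
  WciIII (CGAGGTT, off=7): starts [4, 41, 113] → cuts [11, 48, 120]

All cut coordinates (distinct, sorted): [11, 16, 31, 39, 48, 57, 74, 80, 95, 110, 120]

Fragments:
  [0,11): 11 bp
  [11,16): 5 bp
  [16,31): 15 bp
  [31,39): 8 bp
  [39,48): 9 bp
  [48,57): 9 bp
  [57,74): 17 bp
  [74,80): 6 bp
  [80,95): 15 bp
  [95,110): 15 bp
  [110,120): 10 bp
  [120,126): 6 bp

[5,6,6,8,9,9,10,11,15,15,15,17]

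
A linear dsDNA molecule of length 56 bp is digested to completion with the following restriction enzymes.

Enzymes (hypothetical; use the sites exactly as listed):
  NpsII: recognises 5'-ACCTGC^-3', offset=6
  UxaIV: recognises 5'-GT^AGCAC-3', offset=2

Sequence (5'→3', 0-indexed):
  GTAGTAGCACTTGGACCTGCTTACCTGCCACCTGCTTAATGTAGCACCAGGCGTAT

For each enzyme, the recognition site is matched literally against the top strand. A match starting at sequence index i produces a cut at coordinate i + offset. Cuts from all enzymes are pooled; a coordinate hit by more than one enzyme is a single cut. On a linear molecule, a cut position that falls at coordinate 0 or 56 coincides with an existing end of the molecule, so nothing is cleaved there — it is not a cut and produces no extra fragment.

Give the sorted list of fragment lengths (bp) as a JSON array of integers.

Site scan:
  NpsII (ACCTGC, off=6): starts [14, 22, 29] → cuts [20, 28, 35]
  UxaIV (GTAGCAC, off=2): starts [3, 40] → cuts [5, 42]

Pooled cuts: [5, 20, 28, 35, 42]

Fragment lengths:
  [0,5): 5 bp
  [5,20): 15 bp
  [20,28): 8 bp
  [28,35): 7 bp
  [35,42): 7 bp
  [42,56): 14 bp

[5,7,7,8,14,15]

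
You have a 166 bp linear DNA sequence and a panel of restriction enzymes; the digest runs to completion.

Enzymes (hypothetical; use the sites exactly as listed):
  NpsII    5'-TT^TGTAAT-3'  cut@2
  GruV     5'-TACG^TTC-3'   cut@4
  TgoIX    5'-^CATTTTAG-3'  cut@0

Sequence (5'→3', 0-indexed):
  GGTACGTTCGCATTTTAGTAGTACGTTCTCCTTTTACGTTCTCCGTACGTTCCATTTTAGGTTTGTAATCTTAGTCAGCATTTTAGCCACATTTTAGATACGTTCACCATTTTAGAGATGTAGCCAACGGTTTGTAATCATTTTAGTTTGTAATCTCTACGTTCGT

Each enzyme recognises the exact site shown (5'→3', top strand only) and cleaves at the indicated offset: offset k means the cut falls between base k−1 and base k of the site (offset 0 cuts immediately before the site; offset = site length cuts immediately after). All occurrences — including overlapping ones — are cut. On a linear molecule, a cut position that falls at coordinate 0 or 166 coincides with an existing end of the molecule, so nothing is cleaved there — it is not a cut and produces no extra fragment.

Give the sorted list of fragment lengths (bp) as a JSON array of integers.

Scan for sites:
  NpsII TTTGTAAT/2: at [61, 130, 146] ⇒ [63, 132, 148]
  GruV TACGTTC/4: at [2, 21, 34, 45, 98, 157] ⇒ [6, 25, 38, 49, 102, 161]
  TgoIX CATTTTAG/0: at [10, 52, 78, 89, 107, 138] ⇒ [10, 52, 78, 89, 107, 138]

Pooled cuts: [6, 10, 25, 38, 49, 52, 63, 78, 89, 102, 107, 132, 138, 148, 161]

Fragment lengths:
  [0,6): 6 bp
  [6,10): 4 bp
  [10,25): 15 bp
  [25,38): 13 bp
  [38,49): 11 bp
  [49,52): 3 bp
  [52,63): 11 bp
  [63,78): 15 bp
  [78,89): 11 bp
  [89,102): 13 bp
  [102,107): 5 bp
  [107,132): 25 bp
  [132,138): 6 bp
  [138,148): 10 bp
  [148,161): 13 bp
  [161,166): 5 bp

[3,4,5,5,6,6,10,11,11,11,13,13,13,15,15,25]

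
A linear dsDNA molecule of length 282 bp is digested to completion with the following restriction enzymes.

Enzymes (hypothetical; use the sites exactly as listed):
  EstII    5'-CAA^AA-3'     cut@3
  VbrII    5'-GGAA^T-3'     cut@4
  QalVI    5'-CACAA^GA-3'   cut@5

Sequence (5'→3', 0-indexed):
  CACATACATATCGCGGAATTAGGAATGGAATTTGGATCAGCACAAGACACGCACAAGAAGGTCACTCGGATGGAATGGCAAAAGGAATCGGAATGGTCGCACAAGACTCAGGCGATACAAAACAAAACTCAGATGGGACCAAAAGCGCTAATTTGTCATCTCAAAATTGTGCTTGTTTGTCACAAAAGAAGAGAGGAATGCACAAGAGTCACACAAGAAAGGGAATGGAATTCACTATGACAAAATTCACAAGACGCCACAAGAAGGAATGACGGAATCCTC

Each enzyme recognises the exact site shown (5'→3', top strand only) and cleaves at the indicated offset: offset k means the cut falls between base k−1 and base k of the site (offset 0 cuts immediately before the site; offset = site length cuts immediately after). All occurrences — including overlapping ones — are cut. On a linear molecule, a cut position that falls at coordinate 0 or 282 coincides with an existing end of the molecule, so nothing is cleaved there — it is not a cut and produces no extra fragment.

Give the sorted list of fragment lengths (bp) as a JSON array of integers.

Scan for sites:
  EstII (CAAAA, off=3): starts [78, 117, 122, 139, 161, 182, 240] → cuts [81, 120, 125, 142, 164, 185, 243]
  VbrII (GGAAT, off=4): starts [14, 21, 26, 71, 83, 89, 194, 221, 226, 265, 273] → cuts [18, 25, 30, 75, 87, 93, 198, 225, 230, 269, 277]
  QalVI (CACAAGA, off=5): starts [40, 51, 99, 200, 211, 247, 257] → cuts [45, 56, 104, 205, 216, 252, 262]

Pooled cuts: [18, 25, 30, 45, 56, 75, 81, 87, 93, 104, 120, 125, 142, 164, 185, 198, 205, 216, 225, 230, 243, 252, 262, 269, 277]

Fragment lengths:
  [0,18): 18 bp
  [18,25): 7 bp
  [25,30): 5 bp
  [30,45): 15 bp
  [45,56): 11 bp
  [56,75): 19 bp
  [75,81): 6 bp
  [81,87): 6 bp
  [87,93): 6 bp
  [93,104): 11 bp
  [104,120): 16 bp
  [120,125): 5 bp
  [125,142): 17 bp
  [142,164): 22 bp
  [164,185): 21 bp
  [185,198): 13 bp
  [198,205): 7 bp
  [205,216): 11 bp
  [216,225): 9 bp
  [225,230): 5 bp
  [230,243): 13 bp
  [243,252): 9 bp
  [252,262): 10 bp
  [262,269): 7 bp
  [269,277): 8 bp
  [277,282): 5 bp

[5,5,5,5,6,6,6,7,7,7,8,9,9,10,11,11,11,13,13,15,16,17,18,19,21,22]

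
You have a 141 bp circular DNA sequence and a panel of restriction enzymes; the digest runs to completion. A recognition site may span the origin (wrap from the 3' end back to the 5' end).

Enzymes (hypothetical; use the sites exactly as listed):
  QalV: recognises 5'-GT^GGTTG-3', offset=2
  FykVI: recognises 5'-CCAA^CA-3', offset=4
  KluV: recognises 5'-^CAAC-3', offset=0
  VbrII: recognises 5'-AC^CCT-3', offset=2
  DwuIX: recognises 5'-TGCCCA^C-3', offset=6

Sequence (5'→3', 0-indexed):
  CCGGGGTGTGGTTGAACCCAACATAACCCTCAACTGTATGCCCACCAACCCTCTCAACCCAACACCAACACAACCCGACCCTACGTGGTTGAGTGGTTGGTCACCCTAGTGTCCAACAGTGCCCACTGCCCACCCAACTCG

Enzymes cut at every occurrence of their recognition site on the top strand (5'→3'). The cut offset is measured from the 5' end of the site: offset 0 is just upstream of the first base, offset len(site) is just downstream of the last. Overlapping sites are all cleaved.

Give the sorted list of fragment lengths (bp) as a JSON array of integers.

[1,2,2,3,3,3,3,3,3,4,5,5,6,7,7,8,9,9,9,9,10,14,16]

Scan for sites:
  QalV (GTGGTTG, off=2): starts [7, 84, 92] → cuts [9, 86, 94]
  FykVI (CCAACA, off=4): starts [17, 58, 64, 112] → cuts [21, 62, 68, 116]
  KluV (CAAC, off=0): starts [18, 30, 45, 54, 59, 65, 70, 113, 134] → cuts [18, 30, 45, 54, 59, 65, 70, 113, 134]
  VbrII (ACCCT, off=2): starts [25, 47, 77, 102] → cuts [27, 49, 79, 104]
  DwuIX (TGCCCAC, off=6): starts [38, 119, 126] → cuts [44, 125, 132]

All cut coordinates (distinct, sorted): [9, 18, 21, 27, 30, 44, 45, 49, 54, 59, 62, 65, 68, 70, 79, 86, 94, 104, 113, 116, 125, 132, 134]

Fragments:
  9→18: 9 bp
  18→21: 3 bp
  21→27: 6 bp
  27→30: 3 bp
  30→44: 14 bp
  44→45: 1 bp
  45→49: 4 bp
  49→54: 5 bp
  54→59: 5 bp
  59→62: 3 bp
  62→65: 3 bp
  65→68: 3 bp
  68→70: 2 bp
  70→79: 9 bp
  79→86: 7 bp
  86→94: 8 bp
  94→104: 10 bp
  104→113: 9 bp
  113→116: 3 bp
  116→125: 9 bp
  125→132: 7 bp
  132→134: 2 bp
  134→9 (wrap): 141-134+9 = 16 bp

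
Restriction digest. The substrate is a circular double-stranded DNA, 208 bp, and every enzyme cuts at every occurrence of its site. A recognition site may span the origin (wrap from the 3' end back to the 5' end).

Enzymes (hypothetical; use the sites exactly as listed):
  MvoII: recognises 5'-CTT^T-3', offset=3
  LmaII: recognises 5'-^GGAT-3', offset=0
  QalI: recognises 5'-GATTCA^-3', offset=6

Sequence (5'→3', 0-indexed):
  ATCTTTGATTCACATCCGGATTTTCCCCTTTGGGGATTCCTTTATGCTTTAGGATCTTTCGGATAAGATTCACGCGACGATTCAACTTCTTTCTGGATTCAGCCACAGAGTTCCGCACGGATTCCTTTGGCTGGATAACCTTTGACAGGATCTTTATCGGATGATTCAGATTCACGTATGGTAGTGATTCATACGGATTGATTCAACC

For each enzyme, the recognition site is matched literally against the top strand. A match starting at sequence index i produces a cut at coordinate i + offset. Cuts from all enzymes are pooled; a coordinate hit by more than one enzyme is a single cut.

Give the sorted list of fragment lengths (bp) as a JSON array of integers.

Scan for sites:
  MvoII (CTTT, off=3): starts [2, 27, 39, 46, 55, 88, 124, 139, 151] → cuts [5, 30, 42, 49, 58, 91, 127, 142, 154]
  LmaII (GGAT, off=0): starts [17, 33, 51, 60, 94, 118, 132, 147, 158, 194] → cuts [17, 33, 51, 60, 94, 118, 132, 147, 158, 194]
  QalI (GATTCA, off=6): starts [6, 66, 78, 95, 162, 168, 185, 199] → cuts [12, 72, 84, 101, 168, 174, 191, 205]

Pooled cuts: [5, 12, 17, 30, 33, 42, 49, 51, 58, 60, 72, 84, 91, 94, 101, 118, 127, 132, 142, 147, 154, 158, 168, 174, 191, 194, 205]

Fragment lengths:
  5→12: 7 bp
  12→17: 5 bp
  17→30: 13 bp
  30→33: 3 bp
  33→42: 9 bp
  42→49: 7 bp
  49→51: 2 bp
  51→58: 7 bp
  58→60: 2 bp
  60→72: 12 bp
  72→84: 12 bp
  84→91: 7 bp
  91→94: 3 bp
  94→101: 7 bp
  101→118: 17 bp
  118→127: 9 bp
  127→132: 5 bp
  132→142: 10 bp
  142→147: 5 bp
  147→154: 7 bp
  154→158: 4 bp
  158→168: 10 bp
  168→174: 6 bp
  174→191: 17 bp
  191→194: 3 bp
  194→205: 11 bp
  205→5 (wrap): 208-205+5 = 8 bp

[2,2,3,3,3,4,5,5,5,6,7,7,7,7,7,7,8,9,9,10,10,11,12,12,13,17,17]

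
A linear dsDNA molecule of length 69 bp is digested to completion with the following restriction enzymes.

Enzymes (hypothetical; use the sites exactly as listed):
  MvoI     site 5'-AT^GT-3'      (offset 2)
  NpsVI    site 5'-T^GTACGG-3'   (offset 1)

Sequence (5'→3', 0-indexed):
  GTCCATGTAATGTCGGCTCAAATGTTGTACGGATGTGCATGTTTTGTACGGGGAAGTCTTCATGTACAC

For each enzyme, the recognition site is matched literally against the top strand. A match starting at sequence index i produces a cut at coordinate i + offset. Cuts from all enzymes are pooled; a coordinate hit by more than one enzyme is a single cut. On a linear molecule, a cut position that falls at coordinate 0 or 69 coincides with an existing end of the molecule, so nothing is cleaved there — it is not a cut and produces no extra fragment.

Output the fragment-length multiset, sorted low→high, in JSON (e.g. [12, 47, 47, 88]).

Scan for sites:
  MvoI (ATGT, off=2): starts [4, 9, 21, 32, 38, 61] → cuts [6, 11, 23, 34, 40, 63]
  NpsVI (TGTACGG, off=1): starts [25, 44] → cuts [26, 45]

Pooled cuts: [6, 11, 23, 26, 34, 40, 45, 63]

Fragments:
  [0,6): 6 bp
  [6,11): 5 bp
  [11,23): 12 bp
  [23,26): 3 bp
  [26,34): 8 bp
  [34,40): 6 bp
  [40,45): 5 bp
  [45,63): 18 bp
  [63,69): 6 bp

[3,5,5,6,6,6,8,12,18]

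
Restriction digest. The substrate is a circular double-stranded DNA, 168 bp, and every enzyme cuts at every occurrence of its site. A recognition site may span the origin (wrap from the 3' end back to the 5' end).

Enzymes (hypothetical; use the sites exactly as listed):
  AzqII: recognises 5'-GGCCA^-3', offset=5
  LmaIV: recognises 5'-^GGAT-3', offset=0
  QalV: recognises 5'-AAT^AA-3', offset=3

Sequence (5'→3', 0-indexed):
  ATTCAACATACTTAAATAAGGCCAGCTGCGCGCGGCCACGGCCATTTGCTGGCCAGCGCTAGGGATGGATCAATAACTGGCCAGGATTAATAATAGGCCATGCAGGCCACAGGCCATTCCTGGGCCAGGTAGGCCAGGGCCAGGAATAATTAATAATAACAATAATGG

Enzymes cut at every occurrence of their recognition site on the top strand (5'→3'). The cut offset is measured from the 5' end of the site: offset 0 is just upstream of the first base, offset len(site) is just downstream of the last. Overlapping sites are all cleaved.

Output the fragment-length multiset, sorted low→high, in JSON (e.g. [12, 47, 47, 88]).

[3,3,4,5,6,6,6,7,7,7,7,8,8,9,9,9,9,11,11,14,19]

Scan for sites:
  AzqII (GGCCA, off=5): starts [19, 33, 39, 50, 78, 95, 104, 111, 122, 131, 137] → cuts [24, 38, 44, 55, 83, 100, 109, 116, 127, 136, 142]
  LmaIV (GGAT, off=0): starts [62, 66, 83, 166] → cuts [62, 66, 83, 166]
  QalV (AATAA, off=3): starts [14, 71, 88, 144, 151, 154, 160] → cuts [17, 74, 91, 147, 154, 157, 163]

Pooled cuts: [17, 24, 38, 44, 55, 62, 66, 74, 83, 91, 100, 109, 116, 127, 136, 142, 147, 154, 157, 163, 166]

Fragment lengths:
  17→24: 7 bp
  24→38: 14 bp
  38→44: 6 bp
  44→55: 11 bp
  55→62: 7 bp
  62→66: 4 bp
  66→74: 8 bp
  74→83: 9 bp
  83→91: 8 bp
  91→100: 9 bp
  100→109: 9 bp
  109→116: 7 bp
  116→127: 11 bp
  127→136: 9 bp
  136→142: 6 bp
  142→147: 5 bp
  147→154: 7 bp
  154→157: 3 bp
  157→163: 6 bp
  163→166: 3 bp
  166→17 (wrap): 168-166+17 = 19 bp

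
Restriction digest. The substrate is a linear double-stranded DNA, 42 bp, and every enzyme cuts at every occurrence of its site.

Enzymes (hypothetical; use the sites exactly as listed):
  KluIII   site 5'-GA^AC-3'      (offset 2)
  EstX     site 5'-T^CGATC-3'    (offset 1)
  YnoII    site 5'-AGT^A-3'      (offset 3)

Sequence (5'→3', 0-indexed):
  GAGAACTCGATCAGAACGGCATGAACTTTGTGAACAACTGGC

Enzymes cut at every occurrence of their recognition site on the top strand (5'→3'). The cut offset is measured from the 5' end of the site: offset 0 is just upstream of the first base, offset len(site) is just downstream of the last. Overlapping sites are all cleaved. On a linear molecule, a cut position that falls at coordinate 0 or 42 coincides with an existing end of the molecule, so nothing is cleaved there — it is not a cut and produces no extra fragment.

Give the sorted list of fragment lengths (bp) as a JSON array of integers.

Per-enzyme occurrences:
  KluIII (GAAC, off=2): starts [2, 13, 22, 31] → cuts [4, 15, 24, 33]
  EstX (TCGATC, off=1): starts [6] → cuts [7]
  YnoII (AGTA, off=3): no sites

All cut coordinates (distinct, sorted): [4, 7, 15, 24, 33]

Fragment lengths:
  [0,4): 4 bp
  [4,7): 3 bp
  [7,15): 8 bp
  [15,24): 9 bp
  [24,33): 9 bp
  [33,42): 9 bp

[3,4,8,9,9,9]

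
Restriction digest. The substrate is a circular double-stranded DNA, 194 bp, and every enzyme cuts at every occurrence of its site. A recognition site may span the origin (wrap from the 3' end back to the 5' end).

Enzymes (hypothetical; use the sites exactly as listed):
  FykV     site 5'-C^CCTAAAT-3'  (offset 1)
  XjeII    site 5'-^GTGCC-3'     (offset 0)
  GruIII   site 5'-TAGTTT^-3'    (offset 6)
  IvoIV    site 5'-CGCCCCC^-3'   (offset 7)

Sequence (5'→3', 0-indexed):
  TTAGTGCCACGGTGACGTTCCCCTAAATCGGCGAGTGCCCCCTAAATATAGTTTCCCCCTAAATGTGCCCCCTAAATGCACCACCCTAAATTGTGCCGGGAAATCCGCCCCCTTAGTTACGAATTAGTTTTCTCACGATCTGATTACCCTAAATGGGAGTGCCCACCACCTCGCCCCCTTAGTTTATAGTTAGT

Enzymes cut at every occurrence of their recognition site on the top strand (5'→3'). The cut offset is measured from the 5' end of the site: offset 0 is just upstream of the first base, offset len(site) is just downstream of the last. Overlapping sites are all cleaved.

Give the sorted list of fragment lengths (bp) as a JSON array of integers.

[1,3,6,6,7,7,8,11,11,13,14,14,17,18,18,20,20]

Site scan:
  FykV (CCCTAAAT, off=1): starts [20, 39, 56, 69, 83, 146] → cuts [21, 40, 57, 70, 84, 147]
  XjeII (GTGCC, off=0): starts [3, 34, 64, 92, 158] → cuts [3, 34, 64, 92, 158]
  GruIII (TAGTTT, off=6): starts [48, 124, 179, 190] → cuts [2, 54, 130, 185]
  IvoIV (CGCCCCC, off=7): starts [105, 171] → cuts [112, 178]

Pooled cuts: [2, 3, 21, 34, 40, 54, 57, 64, 70, 84, 92, 112, 130, 147, 158, 178, 185]

Fragments:
  2→3: 1 bp
  3→21: 18 bp
  21→34: 13 bp
  34→40: 6 bp
  40→54: 14 bp
  54→57: 3 bp
  57→64: 7 bp
  64→70: 6 bp
  70→84: 14 bp
  84→92: 8 bp
  92→112: 20 bp
  112→130: 18 bp
  130→147: 17 bp
  147→158: 11 bp
  158→178: 20 bp
  178→185: 7 bp
  185→2 (wrap): 194-185+2 = 11 bp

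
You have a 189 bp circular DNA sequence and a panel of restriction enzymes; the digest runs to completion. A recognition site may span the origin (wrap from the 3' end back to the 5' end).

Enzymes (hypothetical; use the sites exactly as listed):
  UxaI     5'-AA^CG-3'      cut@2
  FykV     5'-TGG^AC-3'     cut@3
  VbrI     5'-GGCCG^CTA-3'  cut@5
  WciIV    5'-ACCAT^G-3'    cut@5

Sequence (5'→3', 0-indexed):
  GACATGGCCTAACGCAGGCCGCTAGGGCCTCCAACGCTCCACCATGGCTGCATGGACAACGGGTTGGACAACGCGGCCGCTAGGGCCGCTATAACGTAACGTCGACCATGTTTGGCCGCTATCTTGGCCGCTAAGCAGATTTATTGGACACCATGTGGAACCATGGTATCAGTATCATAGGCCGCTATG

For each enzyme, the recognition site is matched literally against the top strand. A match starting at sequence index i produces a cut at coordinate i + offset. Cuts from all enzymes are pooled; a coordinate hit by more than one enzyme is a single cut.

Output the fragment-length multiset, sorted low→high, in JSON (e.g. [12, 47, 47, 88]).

[4,4,5,6,6,7,8,8,9,9,9,10,10,10,11,11,12,13,17,20]

Scan for sites:
  UxaI (AACG, off=2): starts [10, 32, 57, 69, 92, 97] → cuts [12, 34, 59, 71, 94, 99]
  FykV (TGGAC, off=3): starts [52, 64, 144, 187] → cuts [1, 55, 67, 147]
  VbrI (GGCCGCTA, off=5): starts [16, 74, 83, 113, 125, 179] → cuts [21, 79, 88, 118, 130, 184]
  WciIV (ACCATG, off=5): starts [40, 104, 149, 159] → cuts [45, 109, 154, 164]

All cut coordinates (distinct, sorted): [1, 12, 21, 34, 45, 55, 59, 67, 71, 79, 88, 94, 99, 109, 118, 130, 147, 154, 164, 184]

Fragment lengths:
  1→12: 11 bp
  12→21: 9 bp
  21→34: 13 bp
  34→45: 11 bp
  45→55: 10 bp
  55→59: 4 bp
  59→67: 8 bp
  67→71: 4 bp
  71→79: 8 bp
  79→88: 9 bp
  88→94: 6 bp
  94→99: 5 bp
  99→109: 10 bp
  109→118: 9 bp
  118→130: 12 bp
  130→147: 17 bp
  147→154: 7 bp
  154→164: 10 bp
  164→184: 20 bp
  184→1 (wrap): 189-184+1 = 6 bp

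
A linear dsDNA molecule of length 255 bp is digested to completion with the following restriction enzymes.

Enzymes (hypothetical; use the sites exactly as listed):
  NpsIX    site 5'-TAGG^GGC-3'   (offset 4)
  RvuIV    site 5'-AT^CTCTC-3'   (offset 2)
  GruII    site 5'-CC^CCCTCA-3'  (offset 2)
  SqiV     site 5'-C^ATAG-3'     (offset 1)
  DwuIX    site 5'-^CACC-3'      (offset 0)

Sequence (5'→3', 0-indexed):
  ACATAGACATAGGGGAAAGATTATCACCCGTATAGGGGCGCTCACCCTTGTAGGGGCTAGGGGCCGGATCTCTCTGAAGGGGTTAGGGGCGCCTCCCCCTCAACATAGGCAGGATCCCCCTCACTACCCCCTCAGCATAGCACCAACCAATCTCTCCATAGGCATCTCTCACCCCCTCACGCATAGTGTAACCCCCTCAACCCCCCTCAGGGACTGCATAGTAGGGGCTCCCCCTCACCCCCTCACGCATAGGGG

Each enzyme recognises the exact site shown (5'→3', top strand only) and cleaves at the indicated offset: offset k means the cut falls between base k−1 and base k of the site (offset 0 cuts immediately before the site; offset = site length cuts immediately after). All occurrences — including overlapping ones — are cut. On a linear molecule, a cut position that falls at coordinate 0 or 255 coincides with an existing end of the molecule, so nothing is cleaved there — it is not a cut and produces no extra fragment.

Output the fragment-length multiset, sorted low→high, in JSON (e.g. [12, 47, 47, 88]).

[2,4,4,4,4,4,6,6,6,6,7,7,8,8,8,8,8,9,9,9,10,11,11,11,12,12,13,14,16,18]

Scan for sites:
  NpsIX TAGGGGC/4: at [32, 50, 57, 83, 221] ⇒ [36, 54, 61, 87, 225]
  RvuIV ATCTCTC/2: at [67, 149, 163] ⇒ [69, 151, 165]
  GruII CCCCCTCA/2: at [94, 115, 126, 171, 191, 201, 229, 237] ⇒ [96, 117, 128, 173, 193, 203, 231, 239]
  SqiV CATAG/1: at [1, 7, 103, 135, 156, 181, 216, 247] ⇒ [2, 8, 104, 136, 157, 182, 217, 248]
  DwuIX CACC/0: at [24, 42, 140, 169, 235] ⇒ [24, 42, 140, 169, 235]

All cut coordinates (distinct, sorted): [2, 8, 24, 36, 42, 54, 61, 69, 87, 96, 104, 117, 128, 136, 140, 151, 157, 165, 169, 173, 182, 193, 203, 217, 225, 231, 235, 239, 248]

Fragments:
  [0,2): 2 bp
  [2,8): 6 bp
  [8,24): 16 bp
  [24,36): 12 bp
  [36,42): 6 bp
  [42,54): 12 bp
  [54,61): 7 bp
  [61,69): 8 bp
  [69,87): 18 bp
  [87,96): 9 bp
  [96,104): 8 bp
  [104,117): 13 bp
  [117,128): 11 bp
  [128,136): 8 bp
  [136,140): 4 bp
  [140,151): 11 bp
  [151,157): 6 bp
  [157,165): 8 bp
  [165,169): 4 bp
  [169,173): 4 bp
  [173,182): 9 bp
  [182,193): 11 bp
  [193,203): 10 bp
  [203,217): 14 bp
  [217,225): 8 bp
  [225,231): 6 bp
  [231,235): 4 bp
  [235,239): 4 bp
  [239,248): 9 bp
  [248,255): 7 bp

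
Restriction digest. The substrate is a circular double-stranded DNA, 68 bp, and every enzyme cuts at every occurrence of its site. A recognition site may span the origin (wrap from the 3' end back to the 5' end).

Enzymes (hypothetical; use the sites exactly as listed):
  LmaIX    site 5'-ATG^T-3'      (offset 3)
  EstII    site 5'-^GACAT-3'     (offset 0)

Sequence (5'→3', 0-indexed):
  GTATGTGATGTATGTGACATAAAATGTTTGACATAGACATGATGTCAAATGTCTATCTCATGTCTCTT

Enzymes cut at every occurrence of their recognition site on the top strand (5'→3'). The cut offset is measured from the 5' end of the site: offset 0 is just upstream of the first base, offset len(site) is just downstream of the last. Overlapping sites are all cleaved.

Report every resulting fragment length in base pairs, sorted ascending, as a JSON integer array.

[1,3,4,5,6,7,9,11,11,11]

Scan for sites:
  LmaIX (ATGT, off=3): starts [2, 7, 11, 23, 41, 48, 59] → cuts [5, 10, 14, 26, 44, 51, 62]
  EstII (GACAT, off=0): starts [15, 29, 35] → cuts [15, 29, 35]

Pooled cuts: [5, 10, 14, 15, 26, 29, 35, 44, 51, 62]

Fragment lengths:
  5→10: 5 bp
  10→14: 4 bp
  14→15: 1 bp
  15→26: 11 bp
  26→29: 3 bp
  29→35: 6 bp
  35→44: 9 bp
  44→51: 7 bp
  51→62: 11 bp
  62→5 (wrap): 68-62+5 = 11 bp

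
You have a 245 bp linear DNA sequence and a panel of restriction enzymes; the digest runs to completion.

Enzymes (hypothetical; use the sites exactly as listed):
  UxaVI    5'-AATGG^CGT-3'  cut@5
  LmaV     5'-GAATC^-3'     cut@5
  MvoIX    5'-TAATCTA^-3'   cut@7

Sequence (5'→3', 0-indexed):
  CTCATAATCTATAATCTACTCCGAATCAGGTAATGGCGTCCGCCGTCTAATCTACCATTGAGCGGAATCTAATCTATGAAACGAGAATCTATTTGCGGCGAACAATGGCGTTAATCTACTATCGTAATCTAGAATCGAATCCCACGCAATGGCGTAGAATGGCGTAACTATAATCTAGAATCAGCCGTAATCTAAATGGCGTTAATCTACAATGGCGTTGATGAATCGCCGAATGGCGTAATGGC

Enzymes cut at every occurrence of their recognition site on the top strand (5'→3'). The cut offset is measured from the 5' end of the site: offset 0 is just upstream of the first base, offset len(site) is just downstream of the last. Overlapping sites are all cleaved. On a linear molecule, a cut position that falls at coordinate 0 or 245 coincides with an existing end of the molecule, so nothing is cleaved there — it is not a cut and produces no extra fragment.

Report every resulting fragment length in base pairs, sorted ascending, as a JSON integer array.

[5,5,5,5,6,7,7,9,9,9,9,10,10,10,11,11,12,12,13,13,15,15,18,19]

Per-enzyme occurrences:
  UxaVI (AATGGCGT, off=5): starts [31, 103, 147, 157, 194, 210, 231] → cuts [36, 108, 152, 162, 199, 215, 236]
  LmaV (GAATC, off=5): starts [22, 64, 84, 131, 136, 177, 222] → cuts [27, 69, 89, 136, 141, 182, 227]
  MvoIX (TAATCTA, off=7): starts [4, 11, 47, 69, 111, 124, 170, 187, 202] → cuts [11, 18, 54, 76, 118, 131, 177, 194, 209]

All cut coordinates (distinct, sorted): [11, 18, 27, 36, 54, 69, 76, 89, 108, 118, 131, 136, 141, 152, 162, 177, 182, 194, 199, 209, 215, 227, 236]

Fragments:
  [0,11): 11 bp
  [11,18): 7 bp
  [18,27): 9 bp
  [27,36): 9 bp
  [36,54): 18 bp
  [54,69): 15 bp
  [69,76): 7 bp
  [76,89): 13 bp
  [89,108): 19 bp
  [108,118): 10 bp
  [118,131): 13 bp
  [131,136): 5 bp
  [136,141): 5 bp
  [141,152): 11 bp
  [152,162): 10 bp
  [162,177): 15 bp
  [177,182): 5 bp
  [182,194): 12 bp
  [194,199): 5 bp
  [199,209): 10 bp
  [209,215): 6 bp
  [215,227): 12 bp
  [227,236): 9 bp
  [236,245): 9 bp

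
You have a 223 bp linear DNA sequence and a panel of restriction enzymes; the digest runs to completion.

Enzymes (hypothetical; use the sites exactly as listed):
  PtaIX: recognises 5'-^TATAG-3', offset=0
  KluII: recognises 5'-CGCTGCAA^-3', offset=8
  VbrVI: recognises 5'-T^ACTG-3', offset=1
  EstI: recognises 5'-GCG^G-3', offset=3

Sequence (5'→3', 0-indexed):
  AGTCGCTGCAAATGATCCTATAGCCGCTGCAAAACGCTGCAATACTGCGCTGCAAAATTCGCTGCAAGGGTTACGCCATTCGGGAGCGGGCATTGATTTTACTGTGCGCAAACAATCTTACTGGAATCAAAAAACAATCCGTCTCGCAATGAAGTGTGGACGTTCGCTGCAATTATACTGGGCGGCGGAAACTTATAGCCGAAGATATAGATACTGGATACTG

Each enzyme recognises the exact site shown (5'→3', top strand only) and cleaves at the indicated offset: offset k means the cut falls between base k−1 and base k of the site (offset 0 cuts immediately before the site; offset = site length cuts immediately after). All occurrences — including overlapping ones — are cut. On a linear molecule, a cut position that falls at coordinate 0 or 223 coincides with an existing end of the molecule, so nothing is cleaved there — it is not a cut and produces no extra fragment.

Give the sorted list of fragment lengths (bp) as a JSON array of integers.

[1,3,4,4,6,7,7,7,8,10,11,12,12,12,12,14,19,21,53]

Per-enzyme occurrences:
  PtaIX TATAG/0: at [18, 193, 205] ⇒ [18, 193, 205]
  KluII CGCTGCAA/8: at [3, 24, 34, 47, 59, 164] ⇒ [11, 32, 42, 55, 67, 172]
  VbrVI TACTG/1: at [42, 99, 118, 175, 211, 218] ⇒ [43, 100, 119, 176, 212, 219]
  EstI GCGG/3: at [85, 181, 184] ⇒ [88, 184, 187]

Pooled cuts: [11, 18, 32, 42, 43, 55, 67, 88, 100, 119, 172, 176, 184, 187, 193, 205, 212, 219]

Fragments:
  [0,11): 11 bp
  [11,18): 7 bp
  [18,32): 14 bp
  [32,42): 10 bp
  [42,43): 1 bp
  [43,55): 12 bp
  [55,67): 12 bp
  [67,88): 21 bp
  [88,100): 12 bp
  [100,119): 19 bp
  [119,172): 53 bp
  [172,176): 4 bp
  [176,184): 8 bp
  [184,187): 3 bp
  [187,193): 6 bp
  [193,205): 12 bp
  [205,212): 7 bp
  [212,219): 7 bp
  [219,223): 4 bp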